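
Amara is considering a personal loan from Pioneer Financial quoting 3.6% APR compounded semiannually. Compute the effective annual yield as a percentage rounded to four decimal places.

3.6324%

EAR = (1 + 0.036/2)^2 − 1.
= (1 + 0.018000)^2 − 1 = 1.036324 − 1 = 3.6324%.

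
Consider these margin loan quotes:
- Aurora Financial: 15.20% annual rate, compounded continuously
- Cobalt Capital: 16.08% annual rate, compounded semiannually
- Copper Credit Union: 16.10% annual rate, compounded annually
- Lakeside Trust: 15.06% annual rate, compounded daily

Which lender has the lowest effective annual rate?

Aurora Financial: e^0.1520 − 1 = 16.416%
Cobalt Capital: (1 + 0.1608/2)^2 − 1 = 16.726%
Copper Credit Union: compounded annually, EAR = 16.100%
Lakeside Trust: (1 + 0.1506/365)^365 − 1 = 16.250%
The lowest effective annual rate is Copper Credit Union at 16.100%.

Copper Credit Union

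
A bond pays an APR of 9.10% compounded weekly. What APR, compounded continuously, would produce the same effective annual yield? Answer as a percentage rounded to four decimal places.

9.0920%

EAR = (1 + 0.0910/52)^52 − 1 = 0.095182.
Equivalent continuous rate: r = ln(1 + 0.095182) = 0.090920 = 9.0920%.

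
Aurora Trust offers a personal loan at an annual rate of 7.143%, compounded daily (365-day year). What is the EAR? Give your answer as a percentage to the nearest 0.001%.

EAR = (1 + 0.07143/365)^365 − 1.
= (1 + 0.000196)^365 − 1 = 1.074035 − 1 = 7.404%.

7.404%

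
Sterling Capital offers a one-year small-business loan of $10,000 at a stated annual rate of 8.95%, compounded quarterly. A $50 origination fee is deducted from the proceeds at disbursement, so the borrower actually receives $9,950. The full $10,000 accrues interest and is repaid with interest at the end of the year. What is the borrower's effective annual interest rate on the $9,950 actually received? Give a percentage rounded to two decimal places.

9.80%

Amount owed after one year: 10,000 × (1 + 0.0895/4)^4 = 10,000 × 1.092549 = $10,925.49.
Effective rate on net proceeds: 10,925.49 / 9,950 − 1 = 0.098039 = 9.80%.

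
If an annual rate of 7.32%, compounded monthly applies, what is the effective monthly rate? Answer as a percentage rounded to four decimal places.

With a nominal annual rate compounded monthly, the periodic rate is the nominal rate divided by 12.
i = 0.0732 / 12 = 0.0061000 = 0.6100%.

0.6100%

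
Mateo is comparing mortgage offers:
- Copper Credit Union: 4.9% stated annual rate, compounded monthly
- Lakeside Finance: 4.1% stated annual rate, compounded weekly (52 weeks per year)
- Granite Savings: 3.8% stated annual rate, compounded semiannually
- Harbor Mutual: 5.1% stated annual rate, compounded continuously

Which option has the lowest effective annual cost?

Granite Savings

Copper Credit Union: (1 + 0.049/12)^12 − 1 = 5.012%
Lakeside Finance: (1 + 0.041/52)^52 − 1 = 4.184%
Granite Savings: (1 + 0.038/2)^2 − 1 = 3.836%
Harbor Mutual: e^0.051 − 1 = 5.232%
The lowest effective annual rate is Granite Savings at 3.836%.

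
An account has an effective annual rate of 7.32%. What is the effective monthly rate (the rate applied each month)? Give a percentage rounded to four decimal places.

The per-month rate i satisfies (1 + i)^12 = 1 + 0.0732.
i = 1.0732^(1/12) − 1 = 0.0059044 = 0.5904%.

0.5904%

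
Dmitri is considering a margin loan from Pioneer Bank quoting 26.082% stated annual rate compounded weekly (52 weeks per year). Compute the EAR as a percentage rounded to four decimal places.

29.7148%

EAR = (1 + 0.26082/52)^52 − 1.
= 1.297148 − 1 = 29.7148%.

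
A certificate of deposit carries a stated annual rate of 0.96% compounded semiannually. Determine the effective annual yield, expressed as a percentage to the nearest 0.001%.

0.962%

EAR = (1 + 0.0096/2)^2 − 1.
= 1.009623 − 1 = 0.962%.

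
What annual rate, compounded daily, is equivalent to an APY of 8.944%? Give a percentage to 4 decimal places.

8.5674%

(1 + r/365)^365 − 1 = 0.08944, so 1 + r/365 = 1.08944^(1/365).
r/365 = 0.000235, so r = 0.085674 = 8.5674%.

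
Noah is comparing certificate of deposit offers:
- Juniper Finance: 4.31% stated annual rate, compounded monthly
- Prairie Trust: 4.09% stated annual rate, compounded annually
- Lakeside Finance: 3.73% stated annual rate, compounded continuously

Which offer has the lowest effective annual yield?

Lakeside Finance

Juniper Finance: (1 + 0.0431/12)^12 − 1 = 4.396%
Prairie Trust: compounded annually, EAR = 4.090%
Lakeside Finance: e^0.0373 − 1 = 3.800%
The lowest effective annual rate is Lakeside Finance at 3.800%.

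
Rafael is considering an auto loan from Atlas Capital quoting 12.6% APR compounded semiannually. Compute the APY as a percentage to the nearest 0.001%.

12.997%

EAR = (1 + 0.126/2)^2 − 1.
= (1 + 0.063000)^2 − 1 = 1.129969 − 1 = 12.997%.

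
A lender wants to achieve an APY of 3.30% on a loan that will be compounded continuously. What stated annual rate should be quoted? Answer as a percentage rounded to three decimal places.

Continuous: nominal r satisfies e^r − 1 = 0.0330.
r = ln(1 + 0.0330) = ln(1.0330) = 0.032467 = 3.247%.

3.247%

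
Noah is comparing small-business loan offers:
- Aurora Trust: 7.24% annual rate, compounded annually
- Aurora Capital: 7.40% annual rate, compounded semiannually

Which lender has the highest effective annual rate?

Aurora Trust: compounded annually, EAR = 7.240%
Aurora Capital: (1 + 0.0740/2)^2 − 1 = 7.537%
The highest effective annual rate is Aurora Capital at 7.537%.

Aurora Capital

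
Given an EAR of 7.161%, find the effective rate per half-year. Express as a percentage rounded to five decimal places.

3.51860%

The per-half-year rate i satisfies (1 + i)^2 = 1 + 0.07161.
i = 1.07161^(1/2) − 1 = 0.0351860 = 3.51860%.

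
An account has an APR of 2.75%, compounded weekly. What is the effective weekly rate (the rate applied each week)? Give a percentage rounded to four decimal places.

With a nominal annual rate compounded weekly, the periodic rate is the nominal rate divided by 52.
i = 0.0275 / 52 = 0.0005288 = 0.0529%.

0.0529%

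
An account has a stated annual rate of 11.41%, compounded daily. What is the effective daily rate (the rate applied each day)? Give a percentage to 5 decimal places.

0.03126%

With a nominal annual rate compounded daily, the periodic rate is the nominal rate divided by 365.
i = 0.1141 / 365 = 0.0003126 = 0.03126%.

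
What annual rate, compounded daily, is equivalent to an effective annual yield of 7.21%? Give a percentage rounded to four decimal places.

(1 + r/365)^365 − 1 = 0.0721, so 1 + r/365 = 1.0721^(1/365).
r/365 = 0.000191, so r = 0.069626 = 6.9626%.

6.9626%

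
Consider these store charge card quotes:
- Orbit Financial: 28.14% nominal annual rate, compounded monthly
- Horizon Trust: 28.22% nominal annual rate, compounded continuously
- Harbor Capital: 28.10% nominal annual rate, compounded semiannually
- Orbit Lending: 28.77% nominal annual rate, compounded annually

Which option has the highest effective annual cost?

Horizon Trust

Orbit Financial: (1 + 0.2814/12)^12 − 1 = 32.069%
Horizon Trust: e^0.2822 − 1 = 32.604%
Harbor Capital: (1 + 0.2810/2)^2 − 1 = 30.074%
Orbit Lending: compounded annually, EAR = 28.770%
The highest effective annual rate is Horizon Trust at 32.604%.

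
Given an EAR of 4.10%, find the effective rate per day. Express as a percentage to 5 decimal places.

0.01101%

The per-day rate i satisfies (1 + i)^365 = 1 + 0.0410.
i = 1.0410^(1/365) − 1 = 0.0001101 = 0.01101%.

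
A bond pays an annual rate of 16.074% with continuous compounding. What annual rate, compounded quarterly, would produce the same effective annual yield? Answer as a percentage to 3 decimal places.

EAR under continuous compounding: e^0.16074 − 1 = 0.174380.
Solve (1 + r/4)^4 = 1.174380: r/4 = 1.174380^(1/4) − 1 = 0.041003, so r = 0.164013 = 16.401%.

16.401%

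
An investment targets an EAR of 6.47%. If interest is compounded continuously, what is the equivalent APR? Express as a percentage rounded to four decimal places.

Continuous: nominal r satisfies e^r − 1 = 0.0647.
r = ln(1 + 0.0647) = ln(1.0647) = 0.062693 = 6.2693%.

6.2693%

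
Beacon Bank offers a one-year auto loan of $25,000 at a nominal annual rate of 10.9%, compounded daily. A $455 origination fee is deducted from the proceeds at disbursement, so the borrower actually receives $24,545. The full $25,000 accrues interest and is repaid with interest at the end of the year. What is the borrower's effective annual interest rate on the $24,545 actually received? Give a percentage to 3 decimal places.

Amount owed after one year: 25,000 × (1 + 0.109/365)^365 = 25,000 × 1.115144 = $27,878.61.
Effective rate on net proceeds: 27,878.61 / 24,545 − 1 = 0.135816 = 13.582%.

13.582%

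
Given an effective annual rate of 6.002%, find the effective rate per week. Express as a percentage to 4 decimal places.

0.1122%

The per-week rate i satisfies (1 + i)^52 = 1 + 0.06002.
i = 1.06002^(1/52) − 1 = 0.0011215 = 0.1122%.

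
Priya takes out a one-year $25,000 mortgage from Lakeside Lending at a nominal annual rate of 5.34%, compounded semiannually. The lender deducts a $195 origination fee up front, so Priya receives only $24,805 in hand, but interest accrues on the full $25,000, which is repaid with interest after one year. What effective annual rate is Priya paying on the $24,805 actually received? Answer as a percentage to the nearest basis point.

Amount owed after one year: 25,000 × (1 + 0.0534/2)^2 = 25,000 × 1.054113 = $26,352.82.
Effective rate on net proceeds: 26,352.82 / 24,805 − 1 = 0.062400 = 6.24%.

6.24%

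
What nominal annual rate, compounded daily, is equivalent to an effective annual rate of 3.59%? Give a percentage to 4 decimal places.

(1 + r/365)^365 − 1 = 0.0359, so 1 + r/365 = 1.0359^(1/365).
r/365 = 0.000097, so r = 0.035272 = 3.5272%.

3.5272%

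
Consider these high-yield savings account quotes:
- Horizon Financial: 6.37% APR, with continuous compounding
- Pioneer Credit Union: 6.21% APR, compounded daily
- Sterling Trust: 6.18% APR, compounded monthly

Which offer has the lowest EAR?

Sterling Trust

Horizon Financial: e^0.0637 − 1 = 6.577%
Pioneer Credit Union: (1 + 0.0621/365)^365 − 1 = 6.406%
Sterling Trust: (1 + 0.0618/12)^12 − 1 = 6.358%
The lowest effective annual rate is Sterling Trust at 6.358%.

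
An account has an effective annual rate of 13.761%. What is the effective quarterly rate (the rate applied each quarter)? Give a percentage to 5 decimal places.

3.27575%

The per-quarter rate i satisfies (1 + i)^4 = 1 + 0.13761.
i = 1.13761^(1/4) − 1 = 0.0327575 = 3.27575%.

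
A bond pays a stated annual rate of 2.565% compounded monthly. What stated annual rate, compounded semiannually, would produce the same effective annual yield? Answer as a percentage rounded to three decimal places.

2.579%

EAR = (1 + 0.02565/12)^12 − 1 = 0.025954.
Solve (1 + r/2)^2 = 1.025954: r/2 = 1.025954^(1/2) − 1 = 0.012894, so r = 0.025787 = 2.579%.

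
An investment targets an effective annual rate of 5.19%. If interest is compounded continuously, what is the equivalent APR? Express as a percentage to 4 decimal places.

5.0598%

Continuous: nominal r satisfies e^r − 1 = 0.0519.
r = ln(1 + 0.0519) = ln(1.0519) = 0.050598 = 5.0598%.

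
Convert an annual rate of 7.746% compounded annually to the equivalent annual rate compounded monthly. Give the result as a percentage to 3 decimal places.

7.484%

Compounded annually, EAR = nominal = 0.077460.
Solve (1 + r/12)^12 = 1.077460: r/12 = 1.077460^(1/12) − 1 = 0.006237, so r = 0.074839 = 7.484%.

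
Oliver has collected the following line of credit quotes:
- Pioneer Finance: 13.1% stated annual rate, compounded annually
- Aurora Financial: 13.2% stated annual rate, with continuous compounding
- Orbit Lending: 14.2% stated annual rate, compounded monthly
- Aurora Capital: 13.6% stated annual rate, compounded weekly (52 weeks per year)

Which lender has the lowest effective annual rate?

Pioneer Finance: compounded annually, EAR = 13.100%
Aurora Financial: e^0.132 − 1 = 14.111%
Orbit Lending: (1 + 0.142/12)^12 − 1 = 15.162%
Aurora Capital: (1 + 0.136/52)^52 − 1 = 14.548%
The lowest effective annual rate is Pioneer Finance at 13.100%.

Pioneer Finance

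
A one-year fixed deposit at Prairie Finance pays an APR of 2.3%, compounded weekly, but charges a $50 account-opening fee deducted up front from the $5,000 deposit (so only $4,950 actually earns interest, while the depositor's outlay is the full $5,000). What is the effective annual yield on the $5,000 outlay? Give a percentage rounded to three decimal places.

Value after one year: 4,950 × (1 + 0.023/52)^52 = 4,950 × 1.023261 = $5,065.14.
Effective yield on the $5,000 outlay: 5,065.14 / 5,000 − 1 = 0.013029 = 1.303%.

1.303%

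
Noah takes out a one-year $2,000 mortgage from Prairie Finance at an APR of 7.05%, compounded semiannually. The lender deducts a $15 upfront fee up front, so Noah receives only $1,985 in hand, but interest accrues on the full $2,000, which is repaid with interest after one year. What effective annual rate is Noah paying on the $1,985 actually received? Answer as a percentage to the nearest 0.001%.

7.984%

Amount owed after one year: 2,000 × (1 + 0.0705/2)^2 = 2,000 × 1.071743 = $2,143.49.
Effective rate on net proceeds: 2,143.49 / 1,985 − 1 = 0.079841 = 7.984%.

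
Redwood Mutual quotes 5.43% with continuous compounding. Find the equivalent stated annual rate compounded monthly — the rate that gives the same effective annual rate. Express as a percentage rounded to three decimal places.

5.442%

EAR under continuous compounding: e^0.0543 − 1 = 0.055801.
Solve (1 + r/12)^12 = 1.055801: r/12 = 1.055801^(1/12) − 1 = 0.004535, so r = 0.054423 = 5.442%.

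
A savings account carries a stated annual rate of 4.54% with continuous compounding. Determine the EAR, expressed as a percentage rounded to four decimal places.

With continuous compounding, EAR = e^0.0454 − 1.
e^0.0454 = 1.046446, so EAR = 0.046446 = 4.6446%.

4.6446%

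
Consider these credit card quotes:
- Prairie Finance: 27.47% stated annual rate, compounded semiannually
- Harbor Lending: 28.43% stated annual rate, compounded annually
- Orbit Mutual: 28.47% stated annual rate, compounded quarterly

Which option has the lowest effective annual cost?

Harbor Lending

Prairie Finance: (1 + 0.2747/2)^2 − 1 = 29.357%
Harbor Lending: compounded annually, EAR = 28.430%
Orbit Mutual: (1 + 0.2847/4)^4 − 1 = 31.656%
The lowest effective annual rate is Harbor Lending at 28.430%.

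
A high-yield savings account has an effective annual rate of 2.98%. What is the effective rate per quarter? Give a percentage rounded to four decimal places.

0.7368%

The per-quarter rate i satisfies (1 + i)^4 = 1 + 0.0298.
i = 1.0298^(1/4) − 1 = 0.0073682 = 0.7368%.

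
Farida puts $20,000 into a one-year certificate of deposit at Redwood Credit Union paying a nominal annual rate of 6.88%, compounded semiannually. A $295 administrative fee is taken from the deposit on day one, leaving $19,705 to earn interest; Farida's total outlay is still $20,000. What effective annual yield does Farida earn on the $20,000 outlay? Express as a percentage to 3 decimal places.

Value after one year: 19,705 × (1 + 0.0688/2)^2 = 19,705 × 1.069983 = $21,084.02.
Effective yield on the $20,000 outlay: 21,084.02 / 20,000 − 1 = 0.054201 = 5.420%.

5.420%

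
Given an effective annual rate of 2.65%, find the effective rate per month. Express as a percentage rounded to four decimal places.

The per-month rate i satisfies (1 + i)^12 = 1 + 0.0265.
i = 1.0265^(1/12) − 1 = 0.0021820 = 0.2182%.

0.2182%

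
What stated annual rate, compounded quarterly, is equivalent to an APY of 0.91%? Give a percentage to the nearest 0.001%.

(1 + r/4)^4 − 1 = 0.0091, so 1 + r/4 = 1.0091^(1/4).
r/4 = 0.002267, so r = 0.009069 = 0.907%.

0.907%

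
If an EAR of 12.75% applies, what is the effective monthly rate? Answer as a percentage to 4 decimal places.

1.0050%

The per-month rate i satisfies (1 + i)^12 = 1 + 0.1275.
i = 1.1275^(1/12) − 1 = 0.0100504 = 1.0050%.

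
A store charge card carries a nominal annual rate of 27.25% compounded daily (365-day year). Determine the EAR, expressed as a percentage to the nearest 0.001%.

31.311%

EAR = (1 + 0.2725/365)^365 − 1.
= 1.313110 − 1 = 31.311%.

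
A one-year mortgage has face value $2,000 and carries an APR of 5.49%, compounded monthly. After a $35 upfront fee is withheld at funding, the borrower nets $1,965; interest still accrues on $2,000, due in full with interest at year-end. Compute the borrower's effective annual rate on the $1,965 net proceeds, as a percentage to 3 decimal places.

7.512%

Amount owed after one year: 2,000 × (1 + 0.0549/12)^12 = 2,000 × 1.056303 = $2,112.61.
Effective rate on net proceeds: 2,112.61 / 1,965 − 1 = 0.075117 = 7.512%.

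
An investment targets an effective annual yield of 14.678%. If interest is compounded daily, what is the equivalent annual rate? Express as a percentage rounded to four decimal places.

13.6984%

(1 + r/365)^365 − 1 = 0.14678, so 1 + r/365 = 1.14678^(1/365).
r/365 = 0.000375, so r = 0.136984 = 13.6984%.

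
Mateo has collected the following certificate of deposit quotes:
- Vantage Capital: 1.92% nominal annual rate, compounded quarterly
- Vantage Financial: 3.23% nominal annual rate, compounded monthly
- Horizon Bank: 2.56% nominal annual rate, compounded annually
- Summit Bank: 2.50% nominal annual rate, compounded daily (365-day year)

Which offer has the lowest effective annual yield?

Vantage Capital: (1 + 0.0192/4)^4 − 1 = 1.934%
Vantage Financial: (1 + 0.0323/12)^12 − 1 = 3.278%
Horizon Bank: compounded annually, EAR = 2.560%
Summit Bank: (1 + 0.0250/365)^365 − 1 = 2.531%
The lowest effective annual rate is Vantage Capital at 1.934%.

Vantage Capital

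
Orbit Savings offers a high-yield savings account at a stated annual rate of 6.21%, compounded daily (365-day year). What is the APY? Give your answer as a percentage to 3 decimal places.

EAR = (1 + 0.0621/365)^365 − 1.
= (1 + 0.000170)^365 − 1 = 1.064063 − 1 = 6.406%.

6.406%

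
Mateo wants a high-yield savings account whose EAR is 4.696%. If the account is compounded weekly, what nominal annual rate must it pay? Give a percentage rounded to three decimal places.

4.591%

(1 + r/52)^52 − 1 = 0.04696, so 1 + r/52 = 1.04696^(1/52).
r/52 = 0.000883, so r = 0.045911 = 4.591%.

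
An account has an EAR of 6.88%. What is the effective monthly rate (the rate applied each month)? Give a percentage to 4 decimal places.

0.5560%

The per-month rate i satisfies (1 + i)^12 = 1 + 0.0688.
i = 1.0688^(1/12) − 1 = 0.0055601 = 0.5560%.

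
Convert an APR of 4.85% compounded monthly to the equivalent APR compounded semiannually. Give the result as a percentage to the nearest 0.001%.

EAR = (1 + 0.0485/12)^12 − 1 = 0.049593.
Solve (1 + r/2)^2 = 1.049593: r/2 = 1.049593^(1/2) − 1 = 0.024496, so r = 0.048993 = 4.899%.

4.899%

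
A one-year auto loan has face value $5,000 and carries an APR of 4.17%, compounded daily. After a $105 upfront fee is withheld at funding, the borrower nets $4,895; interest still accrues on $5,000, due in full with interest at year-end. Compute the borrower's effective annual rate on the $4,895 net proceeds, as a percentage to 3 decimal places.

Amount owed after one year: 5,000 × (1 + 0.0417/365)^365 = 5,000 × 1.042579 = $5,212.90.
Effective rate on net proceeds: 5,212.90 / 4,895 − 1 = 0.064943 = 6.494%.

6.494%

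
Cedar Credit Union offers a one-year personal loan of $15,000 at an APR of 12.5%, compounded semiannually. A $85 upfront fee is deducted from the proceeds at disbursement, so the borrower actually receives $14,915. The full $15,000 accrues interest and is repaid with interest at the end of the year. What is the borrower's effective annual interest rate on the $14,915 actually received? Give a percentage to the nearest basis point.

13.53%

Amount owed after one year: 15,000 × (1 + 0.125/2)^2 = 15,000 × 1.128906 = $16,933.59.
Effective rate on net proceeds: 16,933.59 / 14,915 − 1 = 0.135340 = 13.53%.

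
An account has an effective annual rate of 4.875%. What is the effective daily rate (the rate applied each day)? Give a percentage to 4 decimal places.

0.0130%

The per-day rate i satisfies (1 + i)^365 = 1 + 0.04875.
i = 1.04875^(1/365) − 1 = 0.0001304 = 0.0130%.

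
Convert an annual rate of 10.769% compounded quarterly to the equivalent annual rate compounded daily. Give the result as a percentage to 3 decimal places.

10.628%

EAR = (1 + 0.10769/4)^4 − 1 = 0.112118.
Solve (1 + r/365)^365 = 1.112118: r/365 = 1.112118^(1/365) − 1 = 0.000291, so r = 0.106281 = 10.628%.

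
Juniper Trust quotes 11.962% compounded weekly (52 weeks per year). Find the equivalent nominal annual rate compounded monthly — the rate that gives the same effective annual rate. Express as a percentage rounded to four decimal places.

EAR = (1 + 0.11962/52)^52 − 1 = 0.126914.
Solve (1 + r/12)^12 = 1.126914: r/12 = 1.126914^(1/12) − 1 = 0.010007, so r = 0.120079 = 12.0079%.

12.0079%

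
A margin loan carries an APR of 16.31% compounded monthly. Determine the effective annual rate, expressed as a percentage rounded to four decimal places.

17.5862%

EAR = (1 + 0.1631/12)^12 − 1.
= (1 + 0.013592)^12 − 1 = 1.175862 − 1 = 17.5862%.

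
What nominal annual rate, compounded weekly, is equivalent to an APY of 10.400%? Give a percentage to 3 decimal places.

9.903%

(1 + r/52)^52 − 1 = 0.10400, so 1 + r/52 = 1.10400^(1/52).
r/52 = 0.001905, so r = 0.099034 = 9.903%.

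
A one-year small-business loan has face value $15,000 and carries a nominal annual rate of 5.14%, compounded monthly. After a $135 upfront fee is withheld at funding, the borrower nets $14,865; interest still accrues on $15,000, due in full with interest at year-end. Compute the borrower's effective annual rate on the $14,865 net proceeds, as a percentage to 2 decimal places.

6.22%

Amount owed after one year: 15,000 × (1 + 0.0514/12)^12 = 15,000 × 1.052628 = $15,789.43.
Effective rate on net proceeds: 15,789.43 / 14,865 − 1 = 0.062188 = 6.22%.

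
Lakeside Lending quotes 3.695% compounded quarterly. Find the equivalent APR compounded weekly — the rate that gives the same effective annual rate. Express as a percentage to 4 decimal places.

EAR = (1 + 0.03695/4)^4 − 1 = 0.037465.
Solve (1 + r/52)^52 = 1.037465: r/52 = 1.037465^(1/52) − 1 = 0.000708, so r = 0.036793 = 3.6793%.

3.6793%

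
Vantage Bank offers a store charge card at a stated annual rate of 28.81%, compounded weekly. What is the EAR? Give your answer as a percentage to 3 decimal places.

EAR = (1 + 0.2881/52)^52 − 1.
= 1.332830 − 1 = 33.283%.

33.283%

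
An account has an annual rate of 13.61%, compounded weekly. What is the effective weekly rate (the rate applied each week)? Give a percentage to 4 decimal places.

0.2617%

With a nominal annual rate compounded weekly, the periodic rate is the nominal rate divided by 52.
i = 0.1361 / 52 = 0.0026173 = 0.2617%.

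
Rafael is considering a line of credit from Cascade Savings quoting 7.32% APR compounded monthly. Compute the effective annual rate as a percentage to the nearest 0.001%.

7.571%

EAR = (1 + 0.0732/12)^12 − 1.
= (1 + 0.006100)^12 − 1 = 1.075706 − 1 = 7.571%.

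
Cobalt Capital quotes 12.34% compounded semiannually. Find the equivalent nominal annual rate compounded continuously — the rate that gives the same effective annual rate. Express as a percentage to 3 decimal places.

EAR = (1 + 0.1234/2)^2 − 1 = 0.127207.
Equivalent continuous rate: r = ln(1 + 0.127207) = 0.119743 = 11.974%.

11.974%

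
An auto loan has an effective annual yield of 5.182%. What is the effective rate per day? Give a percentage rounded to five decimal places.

The per-day rate i satisfies (1 + i)^365 = 1 + 0.05182.
i = 1.05182^(1/365) − 1 = 0.0001384 = 0.01384%.

0.01384%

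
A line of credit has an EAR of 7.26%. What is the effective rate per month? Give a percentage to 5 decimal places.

The per-month rate i satisfies (1 + i)^12 = 1 + 0.0726.
i = 1.0726^(1/12) − 1 = 0.0058576 = 0.58576%.

0.58576%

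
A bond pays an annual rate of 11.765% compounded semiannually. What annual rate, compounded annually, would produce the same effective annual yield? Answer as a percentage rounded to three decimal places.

EAR = (1 + 0.11765/2)^2 − 1 = 0.121110.
Compounded annually, the equivalent nominal rate is the EAR itself: 12.111%.

12.111%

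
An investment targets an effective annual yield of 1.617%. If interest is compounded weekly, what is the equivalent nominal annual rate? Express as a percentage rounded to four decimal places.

(1 + r/52)^52 − 1 = 0.01617, so 1 + r/52 = 1.01617^(1/52).
r/52 = 0.000309, so r = 0.016043 = 1.6043%.

1.6043%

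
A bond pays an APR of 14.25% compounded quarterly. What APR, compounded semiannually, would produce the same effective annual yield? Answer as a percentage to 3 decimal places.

14.504%

EAR = (1 + 0.1425/4)^4 − 1 = 0.150297.
Solve (1 + r/2)^2 = 1.150297: r/2 = 1.150297^(1/2) − 1 = 0.072519, so r = 0.145038 = 14.504%.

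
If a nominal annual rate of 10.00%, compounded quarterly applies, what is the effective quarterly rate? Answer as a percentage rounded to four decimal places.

With a nominal annual rate compounded quarterly, the periodic rate is the nominal rate divided by 4.
i = 0.1000 / 4 = 0.0250000 = 2.5000%.

2.5000%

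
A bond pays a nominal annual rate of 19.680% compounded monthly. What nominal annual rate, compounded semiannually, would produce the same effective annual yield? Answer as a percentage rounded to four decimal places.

EAR = (1 + 0.19680/12)^12 − 1 = 0.215559.
Solve (1 + r/2)^2 = 1.215559: r/2 = 1.215559^(1/2) − 1 = 0.102524, so r = 0.205047 = 20.5047%.

20.5047%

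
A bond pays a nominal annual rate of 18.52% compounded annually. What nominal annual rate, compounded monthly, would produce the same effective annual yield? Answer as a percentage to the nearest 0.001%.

Compounded annually, EAR = nominal = 0.185200.
Solve (1 + r/12)^12 = 1.185200: r/12 = 1.185200^(1/12) − 1 = 0.014260, so r = 0.171120 = 17.112%.

17.112%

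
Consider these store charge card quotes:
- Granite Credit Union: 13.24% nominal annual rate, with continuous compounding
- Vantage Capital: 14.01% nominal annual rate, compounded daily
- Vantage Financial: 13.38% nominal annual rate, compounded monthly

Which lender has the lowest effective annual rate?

Granite Credit Union: e^0.1324 − 1 = 14.156%
Vantage Capital: (1 + 0.1401/365)^365 − 1 = 15.036%
Vantage Financial: (1 + 0.1338/12)^12 − 1 = 14.232%
The lowest effective annual rate is Granite Credit Union at 14.156%.

Granite Credit Union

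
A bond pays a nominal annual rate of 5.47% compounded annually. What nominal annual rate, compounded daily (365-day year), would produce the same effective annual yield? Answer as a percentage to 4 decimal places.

Compounded annually, EAR = nominal = 0.054700.
Solve (1 + r/365)^365 = 1.054700: r/365 = 1.054700^(1/365) − 1 = 0.000146, so r = 0.053260 = 5.3260%.

5.3260%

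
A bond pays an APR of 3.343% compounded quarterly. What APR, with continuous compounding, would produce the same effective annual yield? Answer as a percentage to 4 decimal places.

3.3291%

EAR = (1 + 0.03343/4)^4 − 1 = 0.033851.
Equivalent continuous rate: r = ln(1 + 0.033851) = 0.033291 = 3.3291%.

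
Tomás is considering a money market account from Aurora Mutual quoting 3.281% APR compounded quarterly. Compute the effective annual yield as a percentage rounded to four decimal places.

EAR = (1 + 0.03281/4)^4 − 1.
= (1 + 0.008202)^4 − 1 = 1.033216 − 1 = 3.3216%.

3.3216%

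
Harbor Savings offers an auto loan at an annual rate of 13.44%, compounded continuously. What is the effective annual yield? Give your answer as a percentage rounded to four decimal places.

With continuous compounding, EAR = e^0.1344 − 1.
e^0.1344 = 1.143850, so EAR = 0.143850 = 14.3850%.

14.3850%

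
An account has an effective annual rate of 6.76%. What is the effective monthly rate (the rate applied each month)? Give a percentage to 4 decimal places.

0.5466%

The per-month rate i satisfies (1 + i)^12 = 1 + 0.0676.
i = 1.0676^(1/12) − 1 = 0.0054660 = 0.5466%.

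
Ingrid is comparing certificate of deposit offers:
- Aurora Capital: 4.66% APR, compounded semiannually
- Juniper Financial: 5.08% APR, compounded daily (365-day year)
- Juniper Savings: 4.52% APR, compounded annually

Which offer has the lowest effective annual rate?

Aurora Capital: (1 + 0.0466/2)^2 − 1 = 4.714%
Juniper Financial: (1 + 0.0508/365)^365 − 1 = 5.211%
Juniper Savings: compounded annually, EAR = 4.520%
The lowest effective annual rate is Juniper Savings at 4.520%.

Juniper Savings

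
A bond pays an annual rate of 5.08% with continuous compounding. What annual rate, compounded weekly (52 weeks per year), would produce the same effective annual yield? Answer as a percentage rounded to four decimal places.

EAR under continuous compounding: e^0.0508 − 1 = 0.052112.
Solve (1 + r/52)^52 = 1.052112: r/52 = 1.052112^(1/52) − 1 = 0.000977, so r = 0.050825 = 5.0825%.

5.0825%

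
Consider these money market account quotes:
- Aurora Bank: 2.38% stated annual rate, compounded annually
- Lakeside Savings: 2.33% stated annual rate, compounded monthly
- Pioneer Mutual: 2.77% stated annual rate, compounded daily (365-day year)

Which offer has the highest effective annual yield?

Aurora Bank: compounded annually, EAR = 2.380%
Lakeside Savings: (1 + 0.0233/12)^12 − 1 = 2.355%
Pioneer Mutual: (1 + 0.0277/365)^365 − 1 = 2.809%
The highest effective annual rate is Pioneer Mutual at 2.809%.

Pioneer Mutual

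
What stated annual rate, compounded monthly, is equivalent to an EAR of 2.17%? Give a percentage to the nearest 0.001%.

(1 + r/12)^12 − 1 = 0.0217, so 1 + r/12 = 1.0217^(1/12).
r/12 = 0.001791, so r = 0.021487 = 2.149%.

2.149%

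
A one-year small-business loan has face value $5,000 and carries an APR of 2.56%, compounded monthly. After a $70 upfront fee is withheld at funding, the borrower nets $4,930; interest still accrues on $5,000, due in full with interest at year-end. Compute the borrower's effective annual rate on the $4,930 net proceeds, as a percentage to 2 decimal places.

4.05%

Amount owed after one year: 5,000 × (1 + 0.0256/12)^12 = 5,000 × 1.025903 = $5,129.51.
Effective rate on net proceeds: 5,129.51 / 4,930 − 1 = 0.040469 = 4.05%.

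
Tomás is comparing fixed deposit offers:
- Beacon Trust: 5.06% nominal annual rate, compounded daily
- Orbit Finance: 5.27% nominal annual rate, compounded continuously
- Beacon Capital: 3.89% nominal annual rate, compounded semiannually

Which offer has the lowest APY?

Beacon Trust: (1 + 0.0506/365)^365 − 1 = 5.190%
Orbit Finance: e^0.0527 − 1 = 5.411%
Beacon Capital: (1 + 0.0389/2)^2 − 1 = 3.928%
The lowest effective annual rate is Beacon Capital at 3.928%.

Beacon Capital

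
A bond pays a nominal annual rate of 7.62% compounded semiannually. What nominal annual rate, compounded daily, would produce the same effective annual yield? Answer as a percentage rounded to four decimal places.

7.4792%

EAR = (1 + 0.0762/2)^2 − 1 = 0.077652.
Solve (1 + r/365)^365 = 1.077652: r/365 = 1.077652^(1/365) − 1 = 0.000205, so r = 0.074792 = 7.4792%.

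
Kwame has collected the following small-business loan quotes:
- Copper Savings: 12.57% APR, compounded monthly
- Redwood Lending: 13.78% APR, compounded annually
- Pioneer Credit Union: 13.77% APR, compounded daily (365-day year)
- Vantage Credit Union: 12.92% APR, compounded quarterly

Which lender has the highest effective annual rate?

Copper Savings: (1 + 0.1257/12)^12 − 1 = 13.320%
Redwood Lending: compounded annually, EAR = 13.780%
Pioneer Credit Union: (1 + 0.1377/365)^365 − 1 = 14.760%
Vantage Credit Union: (1 + 0.1292/4)^4 − 1 = 13.560%
The highest effective annual rate is Pioneer Credit Union at 14.760%.

Pioneer Credit Union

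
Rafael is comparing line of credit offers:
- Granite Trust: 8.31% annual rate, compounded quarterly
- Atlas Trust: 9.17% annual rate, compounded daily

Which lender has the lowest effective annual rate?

Granite Trust

Granite Trust: (1 + 0.0831/4)^4 − 1 = 8.573%
Atlas Trust: (1 + 0.0917/365)^365 − 1 = 9.602%
The lowest effective annual rate is Granite Trust at 8.573%.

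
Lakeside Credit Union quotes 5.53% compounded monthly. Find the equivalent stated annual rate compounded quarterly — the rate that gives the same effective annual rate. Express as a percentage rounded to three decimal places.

5.556%

EAR = (1 + 0.0553/12)^12 − 1 = 0.056723.
Solve (1 + r/4)^4 = 1.056723: r/4 = 1.056723^(1/4) − 1 = 0.013889, so r = 0.055555 = 5.556%.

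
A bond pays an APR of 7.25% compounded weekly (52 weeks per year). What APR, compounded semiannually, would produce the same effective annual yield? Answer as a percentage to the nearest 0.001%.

EAR = (1 + 0.0725/52)^52 − 1 = 0.075139.
Solve (1 + r/2)^2 = 1.075139: r/2 = 1.075139^(1/2) − 1 = 0.036889, so r = 0.073778 = 7.378%.

7.378%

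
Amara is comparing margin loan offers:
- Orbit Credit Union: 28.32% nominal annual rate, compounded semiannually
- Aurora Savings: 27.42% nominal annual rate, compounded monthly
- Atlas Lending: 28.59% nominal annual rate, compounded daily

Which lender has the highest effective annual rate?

Orbit Credit Union: (1 + 0.2832/2)^2 − 1 = 30.325%
Aurora Savings: (1 + 0.2742/12)^12 − 1 = 31.142%
Atlas Lending: (1 + 0.2859/365)^365 − 1 = 33.081%
The highest effective annual rate is Atlas Lending at 33.081%.

Atlas Lending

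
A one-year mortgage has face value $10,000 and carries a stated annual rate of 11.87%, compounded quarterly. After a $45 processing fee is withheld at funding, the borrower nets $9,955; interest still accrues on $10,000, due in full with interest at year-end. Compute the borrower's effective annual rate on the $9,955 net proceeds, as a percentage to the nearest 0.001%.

12.917%

Amount owed after one year: 10,000 × (1 + 0.1187/4)^4 = 10,000 × 1.124089 = $11,240.89.
Effective rate on net proceeds: 11,240.89 / 9,955 − 1 = 0.129170 = 12.917%.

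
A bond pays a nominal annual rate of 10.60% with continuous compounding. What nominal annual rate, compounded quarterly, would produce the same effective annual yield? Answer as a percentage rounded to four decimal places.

EAR under continuous compounding: e^0.1060 − 1 = 0.111822.
Solve (1 + r/4)^4 = 1.111822: r/4 = 1.111822^(1/4) − 1 = 0.026854, so r = 0.107417 = 10.7417%.

10.7417%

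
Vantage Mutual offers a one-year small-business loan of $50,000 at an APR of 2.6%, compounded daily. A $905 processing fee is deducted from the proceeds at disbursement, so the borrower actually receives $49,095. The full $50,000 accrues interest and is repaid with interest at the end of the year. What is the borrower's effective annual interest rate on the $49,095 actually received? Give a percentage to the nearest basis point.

4.53%

Amount owed after one year: 50,000 × (1 + 0.026/365)^365 = 50,000 × 1.026340 = $51,317.00.
Effective rate on net proceeds: 51,317.00 / 49,095 − 1 = 0.045259 = 4.53%.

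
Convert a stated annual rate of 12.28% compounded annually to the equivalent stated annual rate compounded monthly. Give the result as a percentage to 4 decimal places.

Compounded annually, EAR = nominal = 0.122800.
Solve (1 + r/12)^12 = 1.122800: r/12 = 1.122800^(1/12) − 1 = 0.009699, so r = 0.116386 = 11.6386%.

11.6386%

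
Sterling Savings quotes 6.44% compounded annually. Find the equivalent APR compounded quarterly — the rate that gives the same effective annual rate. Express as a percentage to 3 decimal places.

6.290%

Compounded annually, EAR = nominal = 0.064400.
Solve (1 + r/4)^4 = 1.064400: r/4 = 1.064400^(1/4) − 1 = 0.015725, so r = 0.062901 = 6.290%.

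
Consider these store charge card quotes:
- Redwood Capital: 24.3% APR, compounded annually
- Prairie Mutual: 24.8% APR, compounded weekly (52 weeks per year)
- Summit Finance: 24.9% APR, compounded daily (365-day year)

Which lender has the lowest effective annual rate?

Redwood Capital: compounded annually, EAR = 24.300%
Prairie Mutual: (1 + 0.248/52)^52 − 1 = 28.070%
Summit Finance: (1 + 0.249/365)^365 − 1 = 28.263%
The lowest effective annual rate is Redwood Capital at 24.300%.

Redwood Capital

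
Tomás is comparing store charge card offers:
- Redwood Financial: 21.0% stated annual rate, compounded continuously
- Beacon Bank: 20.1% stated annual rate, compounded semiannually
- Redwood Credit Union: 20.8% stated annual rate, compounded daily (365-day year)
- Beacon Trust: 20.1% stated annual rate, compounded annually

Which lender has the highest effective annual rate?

Redwood Financial: e^0.210 − 1 = 23.368%
Beacon Bank: (1 + 0.201/2)^2 − 1 = 21.110%
Redwood Credit Union: (1 + 0.208/365)^365 − 1 = 23.114%
Beacon Trust: compounded annually, EAR = 20.100%
The highest effective annual rate is Redwood Financial at 23.368%.

Redwood Financial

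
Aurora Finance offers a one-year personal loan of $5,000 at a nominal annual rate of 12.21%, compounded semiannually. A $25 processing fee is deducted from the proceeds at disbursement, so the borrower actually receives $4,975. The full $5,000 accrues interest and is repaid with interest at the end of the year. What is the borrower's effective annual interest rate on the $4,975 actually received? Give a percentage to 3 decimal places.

13.148%

Amount owed after one year: 5,000 × (1 + 0.1221/2)^2 = 5,000 × 1.125827 = $5,629.14.
Effective rate on net proceeds: 5,629.14 / 4,975 − 1 = 0.131485 = 13.148%.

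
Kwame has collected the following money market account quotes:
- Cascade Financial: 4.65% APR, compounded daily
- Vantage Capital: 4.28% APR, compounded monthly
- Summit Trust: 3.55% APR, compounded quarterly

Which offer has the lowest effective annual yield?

Summit Trust

Cascade Financial: (1 + 0.0465/365)^365 − 1 = 4.759%
Vantage Capital: (1 + 0.0428/12)^12 − 1 = 4.365%
Summit Trust: (1 + 0.0355/4)^4 − 1 = 3.598%
The lowest effective annual rate is Summit Trust at 3.598%.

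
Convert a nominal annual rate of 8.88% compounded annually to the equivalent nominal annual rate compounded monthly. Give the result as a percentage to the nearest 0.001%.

Compounded annually, EAR = nominal = 0.088800.
Solve (1 + r/12)^12 = 1.088800: r/12 = 1.088800^(1/12) − 1 = 0.007115, so r = 0.085378 = 8.538%.

8.538%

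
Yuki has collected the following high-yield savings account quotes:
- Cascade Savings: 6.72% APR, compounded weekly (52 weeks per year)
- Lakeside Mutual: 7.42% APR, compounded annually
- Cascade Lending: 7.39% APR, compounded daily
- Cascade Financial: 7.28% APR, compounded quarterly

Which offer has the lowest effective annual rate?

Cascade Savings

Cascade Savings: (1 + 0.0672/52)^52 − 1 = 6.946%
Lakeside Mutual: compounded annually, EAR = 7.420%
Cascade Lending: (1 + 0.0739/365)^365 − 1 = 7.669%
Cascade Financial: (1 + 0.0728/4)^4 − 1 = 7.481%
The lowest effective annual rate is Cascade Savings at 6.946%.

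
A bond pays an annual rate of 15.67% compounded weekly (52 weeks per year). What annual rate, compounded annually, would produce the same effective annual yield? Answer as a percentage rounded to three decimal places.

EAR = (1 + 0.1567/52)^52 − 1 = 0.169369.
Compounded annually, the equivalent nominal rate is the EAR itself: 16.937%.

16.937%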